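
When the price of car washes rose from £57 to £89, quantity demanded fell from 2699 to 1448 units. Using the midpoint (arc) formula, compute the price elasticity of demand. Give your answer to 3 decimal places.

ΔQ = 1448 − 2699 = -1251; ΔP = 89 − 57 = 32.
Midpoints: P̄ = 73.00, Q̄ = 2073.5.
ε = (ΔQ/ΔP)(P̄/Q̄) = (-1251/32)(73.00/2073.5).

-1.376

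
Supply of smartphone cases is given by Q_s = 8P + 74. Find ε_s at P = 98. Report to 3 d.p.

0.914

At P = 98, Q_s = 858.
dQ_s/dP = 8.
ε_s = (dQ_s/dP)(P/Q_s) = (8)(98/858).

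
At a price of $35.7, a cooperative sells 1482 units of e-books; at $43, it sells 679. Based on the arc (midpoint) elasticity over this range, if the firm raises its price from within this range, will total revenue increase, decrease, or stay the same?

Arc ε = (-803/7.3)(39.35/1080.5) ≈ -4.006.
|ε| = 4.01 > 1, so demand is elastic. A price rise therefore reduces total revenue.

decrease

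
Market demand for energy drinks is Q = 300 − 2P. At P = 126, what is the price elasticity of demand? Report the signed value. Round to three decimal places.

At P = 126, Q = 48.
dQ/dP = −2.
ε = (dQ/dP)(P/Q) = (-2)(126/48).
|ε| > 1, so demand is elastic at this price.

-5.250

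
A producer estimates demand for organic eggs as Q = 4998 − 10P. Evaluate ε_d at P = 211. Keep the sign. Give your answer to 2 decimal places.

At P = 211, Q = 2888.
dQ/dP = −10.
ε = (dQ/dP)(P/Q) = (-10)(211/2888).
|ε| < 1, so demand is inelastic at this price.

-0.73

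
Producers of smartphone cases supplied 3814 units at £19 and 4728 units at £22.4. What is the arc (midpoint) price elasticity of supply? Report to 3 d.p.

1.303

ΔQ = 4728 − 3814 = 914; ΔP = 22.4 − 19 = 3.4.
Midpoints: P̄ = 20.70, Q̄ = 4271.0.
ε_s = (ΔQ/ΔP)(P̄/Q̄) = (914/3.4)(20.70/4271.0).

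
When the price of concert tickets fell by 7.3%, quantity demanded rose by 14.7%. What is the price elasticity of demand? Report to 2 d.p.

-2.01

ε = %ΔQ / %ΔP = (14.7)/(-7.3) = -2.014.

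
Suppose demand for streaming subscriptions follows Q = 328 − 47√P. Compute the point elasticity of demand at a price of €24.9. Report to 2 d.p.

-1.25

At P = 24.9, Q = 93.470.
dQ/dP = −47/(2√P) = -4.709.
ε = (dQ/dP)(P/Q) = (-4.709)(24.9/93.470).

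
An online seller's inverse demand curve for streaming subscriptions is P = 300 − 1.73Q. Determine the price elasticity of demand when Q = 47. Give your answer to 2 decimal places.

-2.69

At Q = 47, P = 300 − 1.73(47) = 218.69.
dP/dQ = −1.73, so dQ/dP = 1/(−1.73) = -0.578.
ε = (dQ/dP)(P/Q) = (-0.578)(218.69/47).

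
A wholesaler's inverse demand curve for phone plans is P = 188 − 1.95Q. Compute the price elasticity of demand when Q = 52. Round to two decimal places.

-0.85

At Q = 52, P = 188 − 1.95(52) = 86.60.
dP/dQ = −1.95, so dQ/dP = 1/(−1.95) = -0.513.
ε = (dQ/dP)(P/Q) = (-0.513)(86.60/52).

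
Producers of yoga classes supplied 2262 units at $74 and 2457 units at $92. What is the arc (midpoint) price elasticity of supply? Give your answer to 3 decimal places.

ΔQ = 2457 − 2262 = 195; ΔP = 92 − 74 = 18.
Midpoints: P̄ = 83.00, Q̄ = 2359.5.
ε_s = (ΔQ/ΔP)(P̄/Q̄) = (195/18)(83.00/2359.5).

0.381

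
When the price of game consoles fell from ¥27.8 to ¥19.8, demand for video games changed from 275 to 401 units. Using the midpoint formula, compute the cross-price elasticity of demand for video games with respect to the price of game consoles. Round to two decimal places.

-1.11

ΔQ_x = 401 − 275 = 126; ΔP_y = 19.8 − 27.8 = -8.
Midpoints: P̄_y = 23.80, Q̄_x = 338.0.
ε_xy = (ΔQ_x/ΔP_y)(P̄_y/Q̄_x) = (126/-8)(23.80/338.0).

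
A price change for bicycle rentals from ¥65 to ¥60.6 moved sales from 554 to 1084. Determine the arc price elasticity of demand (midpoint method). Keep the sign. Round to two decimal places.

-9.24

ΔQ = 1084 − 554 = 530; ΔP = 60.6 − 65 = -4.4.
Midpoints: P̄ = 62.80, Q̄ = 819.0.
ε = (ΔQ/ΔP)(P̄/Q̄) = (530/-4.4)(62.80/819.0).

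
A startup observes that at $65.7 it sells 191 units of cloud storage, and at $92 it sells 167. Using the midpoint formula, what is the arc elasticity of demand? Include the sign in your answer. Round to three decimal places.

-0.402

ΔQ = 167 − 191 = -24; ΔP = 92 − 65.7 = 26.3.
Midpoints: P̄ = 78.85, Q̄ = 179.0.
ε = (ΔQ/ΔP)(P̄/Q̄) = (-24/26.3)(78.85/179.0).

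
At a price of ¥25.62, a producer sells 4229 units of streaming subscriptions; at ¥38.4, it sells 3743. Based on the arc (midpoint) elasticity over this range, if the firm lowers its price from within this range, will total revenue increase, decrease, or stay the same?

decrease

Arc ε = (-486/12.78)(32.01/3986.0) ≈ -0.305.
|ε| = 0.31 < 1, so demand is inelastic. A price cut therefore reduces total revenue.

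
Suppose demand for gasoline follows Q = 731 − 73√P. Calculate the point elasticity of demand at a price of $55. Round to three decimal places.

-1.428

At P = 55, Q = 189.618.
dQ/dP = −73/(2√P) = -4.922.
ε = (dQ/dP)(P/Q) = (-4.922)(55/189.618).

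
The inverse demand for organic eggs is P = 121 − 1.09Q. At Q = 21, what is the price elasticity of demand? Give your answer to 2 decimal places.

-4.29

At Q = 21, P = 121 − 1.09(21) = 98.11.
dP/dQ = −1.09, so dQ/dP = 1/(−1.09) = -0.917.
ε = (dQ/dP)(P/Q) = (-0.917)(98.11/21).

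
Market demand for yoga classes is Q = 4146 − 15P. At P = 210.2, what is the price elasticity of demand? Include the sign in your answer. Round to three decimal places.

-3.175

At P = 210.2, Q = 993.
dQ/dP = −15.
ε = (dQ/dP)(P/Q) = (-15)(210.2/993).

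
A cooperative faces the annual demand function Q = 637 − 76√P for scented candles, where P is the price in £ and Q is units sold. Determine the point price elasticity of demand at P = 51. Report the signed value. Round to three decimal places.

-2.879

At P = 51, Q = 94.251.
dQ/dP = −76/(2√P) = -5.321.
ε = (dQ/dP)(P/Q) = (-5.321)(51/94.251).
|ε| > 1, so demand is elastic at this price.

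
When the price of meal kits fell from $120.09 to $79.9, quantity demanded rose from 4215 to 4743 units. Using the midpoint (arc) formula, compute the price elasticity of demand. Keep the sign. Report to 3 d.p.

-0.293

ΔQ = 4743 − 4215 = 528; ΔP = 79.9 − 120.09 = -40.19.
Midpoints: P̄ = 100.00, Q̄ = 4479.0.
ε = (ΔQ/ΔP)(P̄/Q̄) = (528/-40.19)(100.00/4479.0).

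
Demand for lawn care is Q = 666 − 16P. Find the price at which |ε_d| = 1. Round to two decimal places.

20.81

For linear demand Q = a − bP, ε = −bP/(a − bP). |ε| = 1 when bP = a − bP, i.e. P = a/(2b).
P = 666/(2·16) = 666/32 = 20.8125.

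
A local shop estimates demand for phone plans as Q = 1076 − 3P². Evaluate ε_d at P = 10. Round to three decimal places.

At P = 10, Q = 776.
dQ/dP = −6P = -60.
ε = (dQ/dP)(P/Q) = (-60)(10/776).

-0.773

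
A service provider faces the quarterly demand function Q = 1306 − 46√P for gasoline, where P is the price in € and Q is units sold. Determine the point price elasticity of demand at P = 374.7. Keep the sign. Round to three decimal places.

-1.071

At P = 374.7, Q = 415.570.
dQ/dP = −46/(2√P) = -1.188.
ε = (dQ/dP)(P/Q) = (-1.188)(374.7/415.570).
|ε| > 1, so demand is elastic at this price.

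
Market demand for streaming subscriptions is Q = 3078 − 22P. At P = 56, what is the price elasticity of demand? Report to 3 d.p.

At P = 56, Q = 1846.
dQ/dP = −22.
ε = (dQ/dP)(P/Q) = (-22)(56/1846).

-0.667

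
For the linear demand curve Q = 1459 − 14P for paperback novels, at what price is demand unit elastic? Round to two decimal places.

For linear demand Q = a − bP, ε = −bP/(a − bP). |ε| = 1 when bP = a − bP, i.e. P = a/(2b).
P = 1459/(2·14) = 1459/28 = 52.1071.

52.11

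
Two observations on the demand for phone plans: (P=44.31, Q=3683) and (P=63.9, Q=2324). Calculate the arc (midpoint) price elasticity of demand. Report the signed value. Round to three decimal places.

ΔQ = 2324 − 3683 = -1359; ΔP = 63.9 − 44.31 = 19.59.
Midpoints: P̄ = 54.11, Q̄ = 3003.5.
ε = (ΔQ/ΔP)(P̄/Q̄) = (-1359/19.59)(54.11/3003.5).

-1.250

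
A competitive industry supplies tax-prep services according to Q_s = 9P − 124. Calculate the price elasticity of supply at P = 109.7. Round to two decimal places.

At P = 109.7, Q_s = 863.30.
dQ_s/dP = 9.
ε_s = (dQ_s/dP)(P/Q_s) = (9)(109.7/863.30).

1.14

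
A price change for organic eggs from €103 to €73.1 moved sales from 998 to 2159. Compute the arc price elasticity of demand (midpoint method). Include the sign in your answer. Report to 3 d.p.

ΔQ = 2159 − 998 = 1161; ΔP = 73.1 − 103 = -29.9.
Midpoints: P̄ = 88.05, Q̄ = 1578.5.
ε = (ΔQ/ΔP)(P̄/Q̄) = (1161/-29.9)(88.05/1578.5).

-2.166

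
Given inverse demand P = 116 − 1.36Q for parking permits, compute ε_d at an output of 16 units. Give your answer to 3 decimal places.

-4.331

At Q = 16, P = 116 − 1.36(16) = 94.24.
dP/dQ = −1.36, so dQ/dP = 1/(−1.36) = -0.735.
ε = (dQ/dP)(P/Q) = (-0.735)(94.24/16).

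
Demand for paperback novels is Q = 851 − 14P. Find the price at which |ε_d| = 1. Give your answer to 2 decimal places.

30.39

For linear demand Q = a − bP, ε = −bP/(a − bP). |ε| = 1 when bP = a − bP, i.e. P = a/(2b).
P = 851/(2·14) = 851/28 = 30.3929.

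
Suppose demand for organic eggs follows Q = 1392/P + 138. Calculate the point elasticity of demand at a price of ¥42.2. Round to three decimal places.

-0.193

At P = 42.2, Q = 170.986.
dQ/dP = −1392/P² = -0.782.
ε = (dQ/dP)(P/Q) = (-0.782)(42.2/170.986).
|ε| < 1, so demand is inelastic at this price.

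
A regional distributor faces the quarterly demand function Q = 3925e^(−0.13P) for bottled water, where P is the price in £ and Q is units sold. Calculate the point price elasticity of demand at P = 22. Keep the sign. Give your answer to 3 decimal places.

-2.860

At P = 22, Q = 224.780.
dQ/dP = −0.13·3925e^(−0.13P) = −0.13Q = -29.221.
ε = (dQ/dP)(P/Q) = (-29.221)(22/224.780).
|ε| > 1, so demand is elastic at this price.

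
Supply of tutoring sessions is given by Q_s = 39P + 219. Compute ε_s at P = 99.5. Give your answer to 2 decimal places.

0.95

At P = 99.5, Q_s = 4099.50.
dQ_s/dP = 39.
ε_s = (dQ_s/dP)(P/Q_s) = (39)(99.5/4099.50).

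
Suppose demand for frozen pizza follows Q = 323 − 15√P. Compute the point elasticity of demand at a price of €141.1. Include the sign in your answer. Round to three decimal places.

At P = 141.1, Q = 144.822.
dQ/dP = −15/(2√P) = -0.631.
ε = (dQ/dP)(P/Q) = (-0.631)(141.1/144.822).

-0.615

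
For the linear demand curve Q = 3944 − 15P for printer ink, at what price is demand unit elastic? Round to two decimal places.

For linear demand Q = a − bP, ε = −bP/(a − bP). |ε| = 1 when bP = a − bP, i.e. P = a/(2b).
P = 3944/(2·15) = 3944/30 = 131.4667.

131.47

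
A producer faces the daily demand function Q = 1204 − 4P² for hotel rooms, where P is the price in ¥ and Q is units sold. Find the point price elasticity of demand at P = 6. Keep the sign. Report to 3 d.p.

At P = 6, Q = 1060.
dQ/dP = −8P = -48.
ε = (dQ/dP)(P/Q) = (-48)(6/1060).

-0.272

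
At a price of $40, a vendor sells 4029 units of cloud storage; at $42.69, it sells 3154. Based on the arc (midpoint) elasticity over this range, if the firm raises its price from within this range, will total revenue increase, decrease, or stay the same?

Arc ε = (-875/2.69)(41.34/3591.5) ≈ -3.745.
|ε| = 3.74 > 1, so demand is elastic. A price rise therefore reduces total revenue.

decrease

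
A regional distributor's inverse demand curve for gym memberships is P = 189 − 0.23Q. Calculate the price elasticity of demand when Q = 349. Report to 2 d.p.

-1.35

At Q = 349, P = 189 − 0.23(349) = 108.73.
dP/dQ = −0.23, so dQ/dP = 1/(−0.23) = -4.348.
ε = (dQ/dP)(P/Q) = (-4.348)(108.73/349).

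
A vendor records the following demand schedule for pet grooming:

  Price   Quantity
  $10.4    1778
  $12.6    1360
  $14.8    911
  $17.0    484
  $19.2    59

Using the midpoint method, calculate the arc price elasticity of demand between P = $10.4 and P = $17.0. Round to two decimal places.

-2.37

At P = 10.4, Q = 1778; at P = 17.0, Q = 484.
ΔQ = -1294, ΔP = 6.6. Midpoints: P̄ = 13.70, Q̄ = 1131.0.
ε = (ΔQ/ΔP)(P̄/Q̄) = (-1294/6.6)(13.70/1131.0).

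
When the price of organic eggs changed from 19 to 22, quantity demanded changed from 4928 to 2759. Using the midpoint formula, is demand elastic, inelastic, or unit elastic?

Arc ε ≈ -3.856.
|ε| = 3.86 > 1.

elastic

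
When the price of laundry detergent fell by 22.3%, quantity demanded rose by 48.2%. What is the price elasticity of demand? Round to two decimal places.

ε = %ΔQ / %ΔP = (48.2)/(-22.3) = -2.161.

-2.16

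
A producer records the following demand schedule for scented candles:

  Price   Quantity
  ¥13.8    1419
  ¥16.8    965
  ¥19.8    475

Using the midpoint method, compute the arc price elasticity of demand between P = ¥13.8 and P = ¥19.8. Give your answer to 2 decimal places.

-2.79

At P = 13.8, Q = 1419; at P = 19.8, Q = 475.
ΔQ = -944, ΔP = 6.0. Midpoints: P̄ = 16.80, Q̄ = 947.0.
ε = (ΔQ/ΔP)(P̄/Q̄) = (-944/6.0)(16.80/947.0).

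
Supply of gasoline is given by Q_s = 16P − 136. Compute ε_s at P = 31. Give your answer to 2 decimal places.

1.38

At P = 31, Q_s = 360.
dQ_s/dP = 16.
ε_s = (dQ_s/dP)(P/Q_s) = (16)(31/360).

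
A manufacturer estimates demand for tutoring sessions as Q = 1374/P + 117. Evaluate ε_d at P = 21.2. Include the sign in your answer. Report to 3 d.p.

At P = 21.2, Q = 181.811.
dQ/dP = −1374/P² = -3.057.
ε = (dQ/dP)(P/Q) = (-3.057)(21.2/181.811).

-0.356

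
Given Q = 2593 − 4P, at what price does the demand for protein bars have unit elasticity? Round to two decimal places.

For linear demand Q = a − bP, ε = −bP/(a − bP). |ε| = 1 when bP = a − bP, i.e. P = a/(2b).
P = 2593/(2·4) = 2593/8 = 324.1250.

324.13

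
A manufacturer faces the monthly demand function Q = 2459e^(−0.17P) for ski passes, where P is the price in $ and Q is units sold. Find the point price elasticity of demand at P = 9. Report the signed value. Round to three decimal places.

At P = 9, Q = 532.461.
dQ/dP = −0.17·2459e^(−0.17P) = −0.17Q = -90.518.
ε = (dQ/dP)(P/Q) = (-90.518)(9/532.461).
|ε| > 1, so demand is elastic at this price.

-1.530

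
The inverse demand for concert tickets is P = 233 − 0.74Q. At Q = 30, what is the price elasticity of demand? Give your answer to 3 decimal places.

-9.495

At Q = 30, P = 233 − 0.74(30) = 210.80.
dP/dQ = −0.74, so dQ/dP = 1/(−0.74) = -1.351.
ε = (dQ/dP)(P/Q) = (-1.351)(210.80/30).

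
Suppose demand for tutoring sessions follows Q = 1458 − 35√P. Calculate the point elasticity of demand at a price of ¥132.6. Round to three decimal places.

At P = 132.6, Q = 1054.968.
dQ/dP = −35/(2√P) = -1.520.
ε = (dQ/dP)(P/Q) = (-1.520)(132.6/1054.968).

-0.191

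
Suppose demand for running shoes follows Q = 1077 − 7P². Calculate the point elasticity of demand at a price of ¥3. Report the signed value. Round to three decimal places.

At P = 3, Q = 1014.
dQ/dP = −14P = -42.
ε = (dQ/dP)(P/Q) = (-42)(3/1014).
|ε| < 1, so demand is inelastic at this price.

-0.124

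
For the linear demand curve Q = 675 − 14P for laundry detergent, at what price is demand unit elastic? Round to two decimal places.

For linear demand Q = a − bP, ε = −bP/(a − bP). |ε| = 1 when bP = a − bP, i.e. P = a/(2b).
P = 675/(2·14) = 675/28 = 24.1071.

24.11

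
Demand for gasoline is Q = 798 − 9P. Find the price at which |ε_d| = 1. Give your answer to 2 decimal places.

44.33

For linear demand Q = a − bP, ε = −bP/(a − bP). |ε| = 1 when bP = a − bP, i.e. P = a/(2b).
P = 798/(2·9) = 798/18 = 44.3333.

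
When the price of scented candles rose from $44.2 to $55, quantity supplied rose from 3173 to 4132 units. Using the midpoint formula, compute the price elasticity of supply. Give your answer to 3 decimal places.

ΔQ = 4132 − 3173 = 959; ΔP = 55 − 44.2 = 10.8.
Midpoints: P̄ = 49.60, Q̄ = 3652.5.
ε_s = (ΔQ/ΔP)(P̄/Q̄) = (959/10.8)(49.60/3652.5).

1.206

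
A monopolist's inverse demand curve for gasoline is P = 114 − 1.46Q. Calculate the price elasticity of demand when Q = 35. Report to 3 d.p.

At Q = 35, P = 114 − 1.46(35) = 62.90.
dP/dQ = −1.46, so dQ/dP = 1/(−1.46) = -0.685.
ε = (dQ/dP)(P/Q) = (-0.685)(62.90/35).

-1.231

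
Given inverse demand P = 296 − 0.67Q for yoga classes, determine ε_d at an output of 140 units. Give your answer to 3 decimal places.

At Q = 140, P = 296 − 0.67(140) = 202.20.
dP/dQ = −0.67, so dQ/dP = 1/(−0.67) = -1.493.
ε = (dQ/dP)(P/Q) = (-1.493)(202.20/140).

-2.156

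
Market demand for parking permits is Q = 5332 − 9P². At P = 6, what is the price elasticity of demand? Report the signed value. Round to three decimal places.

At P = 6, Q = 5008.
dQ/dP = −18P = -108.
ε = (dQ/dP)(P/Q) = (-108)(6/5008).
|ε| < 1, so demand is inelastic at this price.

-0.129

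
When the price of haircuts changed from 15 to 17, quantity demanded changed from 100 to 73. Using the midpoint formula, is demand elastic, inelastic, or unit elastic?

elastic

Arc ε ≈ -2.497.
|ε| = 2.50 > 1.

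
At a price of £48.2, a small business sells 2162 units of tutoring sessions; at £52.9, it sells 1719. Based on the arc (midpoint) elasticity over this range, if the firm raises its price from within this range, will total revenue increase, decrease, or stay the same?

Arc ε = (-443/4.7)(50.55/1940.5) ≈ -2.455.
|ε| = 2.46 > 1, so demand is elastic. A price rise therefore reduces total revenue.

decrease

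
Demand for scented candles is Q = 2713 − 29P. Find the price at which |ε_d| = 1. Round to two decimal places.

46.78

For linear demand Q = a − bP, ε = −bP/(a − bP). |ε| = 1 when bP = a − bP, i.e. P = a/(2b).
P = 2713/(2·29) = 2713/58 = 46.7759.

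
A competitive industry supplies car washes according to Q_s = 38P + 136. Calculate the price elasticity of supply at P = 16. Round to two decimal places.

0.82

At P = 16, Q_s = 744.
dQ_s/dP = 38.
ε_s = (dQ_s/dP)(P/Q_s) = (38)(16/744).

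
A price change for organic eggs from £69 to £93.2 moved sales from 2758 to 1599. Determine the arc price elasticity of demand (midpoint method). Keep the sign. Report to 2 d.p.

ΔQ = 1599 − 2758 = -1159; ΔP = 93.2 − 69 = 24.2.
Midpoints: P̄ = 81.10, Q̄ = 2178.5.
ε = (ΔQ/ΔP)(P̄/Q̄) = (-1159/24.2)(81.10/2178.5).

-1.78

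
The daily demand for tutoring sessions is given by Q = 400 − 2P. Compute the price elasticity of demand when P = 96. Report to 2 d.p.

-0.92

At P = 96, Q = 208.
dQ/dP = −2.
ε = (dQ/dP)(P/Q) = (-2)(96/208).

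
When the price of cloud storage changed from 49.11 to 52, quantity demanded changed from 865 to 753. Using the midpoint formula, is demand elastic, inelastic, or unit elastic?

Arc ε ≈ -2.422.
|ε| = 2.42 > 1.

elastic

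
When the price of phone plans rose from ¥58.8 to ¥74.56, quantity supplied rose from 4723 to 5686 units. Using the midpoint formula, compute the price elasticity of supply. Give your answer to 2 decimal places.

ΔQ = 5686 − 4723 = 963; ΔP = 74.56 − 58.8 = 15.76.
Midpoints: P̄ = 66.68, Q̄ = 5204.5.
ε_s = (ΔQ/ΔP)(P̄/Q̄) = (963/15.76)(66.68/5204.5).

0.78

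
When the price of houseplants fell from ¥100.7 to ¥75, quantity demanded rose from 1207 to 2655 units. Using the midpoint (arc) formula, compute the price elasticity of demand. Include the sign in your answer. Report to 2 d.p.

ΔQ = 2655 − 1207 = 1448; ΔP = 75 − 100.7 = -25.7.
Midpoints: P̄ = 87.85, Q̄ = 1931.0.
ε = (ΔQ/ΔP)(P̄/Q̄) = (1448/-25.7)(87.85/1931.0).

-2.56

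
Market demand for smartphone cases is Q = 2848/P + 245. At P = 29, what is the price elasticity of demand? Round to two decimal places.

-0.29

At P = 29, Q = 343.207.
dQ/dP = −2848/P² = -3.386.
ε = (dQ/dP)(P/Q) = (-3.386)(29/343.207).
|ε| < 1, so demand is inelastic at this price.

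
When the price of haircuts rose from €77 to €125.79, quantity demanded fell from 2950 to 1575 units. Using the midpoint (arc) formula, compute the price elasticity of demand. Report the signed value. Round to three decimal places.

-1.263

ΔQ = 1575 − 2950 = -1375; ΔP = 125.79 − 77 = 48.79.
Midpoints: P̄ = 101.40, Q̄ = 2262.5.
ε = (ΔQ/ΔP)(P̄/Q̄) = (-1375/48.79)(101.40/2262.5).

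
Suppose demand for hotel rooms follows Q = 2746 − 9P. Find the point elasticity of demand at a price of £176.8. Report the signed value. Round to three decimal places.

-1.378

At P = 176.8, Q = 1154.800.
dQ/dP = −9.
ε = (dQ/dP)(P/Q) = (-9)(176.8/1154.800).
|ε| > 1, so demand is elastic at this price.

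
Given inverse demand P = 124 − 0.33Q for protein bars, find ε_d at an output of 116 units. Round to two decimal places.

-2.24

At Q = 116, P = 124 − 0.33(116) = 85.72.
dP/dQ = −0.33, so dQ/dP = 1/(−0.33) = -3.030.
ε = (dQ/dP)(P/Q) = (-3.030)(85.72/116).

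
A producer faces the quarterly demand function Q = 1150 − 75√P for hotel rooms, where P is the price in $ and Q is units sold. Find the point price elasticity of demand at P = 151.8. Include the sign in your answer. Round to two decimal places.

At P = 151.8, Q = 225.946.
dQ/dP = −75/(2√P) = -3.044.
ε = (dQ/dP)(P/Q) = (-3.044)(151.8/225.946).

-2.04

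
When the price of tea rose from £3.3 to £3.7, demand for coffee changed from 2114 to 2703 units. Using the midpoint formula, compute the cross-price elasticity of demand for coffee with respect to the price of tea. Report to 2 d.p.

2.14

ΔQ_x = 2703 − 2114 = 589; ΔP_y = 3.7 − 3.3 = 0.4.
Midpoints: P̄_y = 3.50, Q̄_x = 2408.5.
ε_xy = (ΔQ_x/ΔP_y)(P̄_y/Q̄_x) = (589/0.4)(3.50/2408.5).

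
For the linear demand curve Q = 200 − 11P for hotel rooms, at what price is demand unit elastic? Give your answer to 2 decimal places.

9.09

For linear demand Q = a − bP, ε = −bP/(a − bP). |ε| = 1 when bP = a − bP, i.e. P = a/(2b).
P = 200/(2·11) = 200/22 = 9.0909.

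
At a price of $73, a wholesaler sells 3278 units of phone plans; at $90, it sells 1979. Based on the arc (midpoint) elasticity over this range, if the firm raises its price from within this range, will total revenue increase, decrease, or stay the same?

decrease

Arc ε = (-1299/17)(81.50/2628.5) ≈ -2.369.
|ε| = 2.37 > 1, so demand is elastic. A price rise therefore reduces total revenue.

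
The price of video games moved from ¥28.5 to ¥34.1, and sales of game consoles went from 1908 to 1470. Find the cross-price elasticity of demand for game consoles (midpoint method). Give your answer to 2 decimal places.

ΔQ_x = 1470 − 1908 = -438; ΔP_y = 34.1 − 28.5 = 5.6.
Midpoints: P̄_y = 31.30, Q̄_x = 1689.0.
ε_xy = (ΔQ_x/ΔP_y)(P̄_y/Q̄_x) = (-438/5.6)(31.30/1689.0).

-1.45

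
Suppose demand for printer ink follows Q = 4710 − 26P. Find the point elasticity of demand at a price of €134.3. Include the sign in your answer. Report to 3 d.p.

-2.866

At P = 134.3, Q = 1218.200.
dQ/dP = −26.
ε = (dQ/dP)(P/Q) = (-26)(134.3/1218.200).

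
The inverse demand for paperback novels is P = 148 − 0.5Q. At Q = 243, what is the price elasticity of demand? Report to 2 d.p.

-0.22

At Q = 243, P = 148 − 0.5(243) = 26.50.
dP/dQ = −0.5, so dQ/dP = 1/(−0.5) = -2.000.
ε = (dQ/dP)(P/Q) = (-2.000)(26.50/243).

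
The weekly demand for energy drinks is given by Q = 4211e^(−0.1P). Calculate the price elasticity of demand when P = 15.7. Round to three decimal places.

-1.570

At P = 15.7, Q = 876.078.
dQ/dP = −0.1·4211e^(−0.1P) = −0.1Q = -87.608.
ε = (dQ/dP)(P/Q) = (-87.608)(15.7/876.078).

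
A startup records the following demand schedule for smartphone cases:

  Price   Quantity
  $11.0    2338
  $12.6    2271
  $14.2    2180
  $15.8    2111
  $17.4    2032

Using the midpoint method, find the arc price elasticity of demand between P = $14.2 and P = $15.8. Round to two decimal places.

-0.30

At P = 14.2, Q = 2180; at P = 15.8, Q = 2111.
ΔQ = -69, ΔP = 1.6. Midpoints: P̄ = 15.00, Q̄ = 2145.5.
ε = (ΔQ/ΔP)(P̄/Q̄) = (-69/1.6)(15.00/2145.5).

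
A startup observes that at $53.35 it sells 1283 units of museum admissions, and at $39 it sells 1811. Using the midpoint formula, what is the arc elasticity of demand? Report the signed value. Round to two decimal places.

-1.10

ΔQ = 1811 − 1283 = 528; ΔP = 39 − 53.35 = -14.35.
Midpoints: P̄ = 46.17, Q̄ = 1547.0.
ε = (ΔQ/ΔP)(P̄/Q̄) = (528/-14.35)(46.17/1547.0).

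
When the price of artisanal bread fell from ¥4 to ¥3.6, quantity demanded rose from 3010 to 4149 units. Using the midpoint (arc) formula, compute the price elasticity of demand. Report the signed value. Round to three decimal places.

ΔQ = 4149 − 3010 = 1139; ΔP = 3.6 − 4 = -0.4.
Midpoints: P̄ = 3.80, Q̄ = 3579.5.
ε = (ΔQ/ΔP)(P̄/Q̄) = (1139/-0.4)(3.80/3579.5).

-3.023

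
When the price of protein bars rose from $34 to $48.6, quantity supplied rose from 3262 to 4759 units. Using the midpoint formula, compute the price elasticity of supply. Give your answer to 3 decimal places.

1.056

ΔQ = 4759 − 3262 = 1497; ΔP = 48.6 − 34 = 14.6.
Midpoints: P̄ = 41.30, Q̄ = 4010.5.
ε_s = (ΔQ/ΔP)(P̄/Q̄) = (1497/14.6)(41.30/4010.5).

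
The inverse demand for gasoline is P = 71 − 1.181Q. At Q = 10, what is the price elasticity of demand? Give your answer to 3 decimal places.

At Q = 10, P = 71 − 1.181(10) = 59.19.
dP/dQ = −1.181, so dQ/dP = 1/(−1.181) = -0.847.
ε = (dQ/dP)(P/Q) = (-0.847)(59.19/10).

-5.012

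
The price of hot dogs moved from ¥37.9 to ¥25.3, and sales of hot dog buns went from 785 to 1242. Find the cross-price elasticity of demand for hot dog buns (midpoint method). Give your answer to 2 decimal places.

ΔQ_x = 1242 − 785 = 457; ΔP_y = 25.3 − 37.9 = -12.6.
Midpoints: P̄_y = 31.60, Q̄_x = 1013.5.
ε_xy = (ΔQ_x/ΔP_y)(P̄_y/Q̄_x) = (457/-12.6)(31.60/1013.5).

-1.13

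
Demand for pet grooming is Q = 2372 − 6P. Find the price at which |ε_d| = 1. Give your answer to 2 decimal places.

For linear demand Q = a − bP, ε = −bP/(a − bP). |ε| = 1 when bP = a − bP, i.e. P = a/(2b).
P = 2372/(2·6) = 2372/12 = 197.6667.

197.67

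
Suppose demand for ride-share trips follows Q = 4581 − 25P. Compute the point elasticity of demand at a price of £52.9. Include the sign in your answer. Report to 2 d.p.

-0.41

At P = 52.9, Q = 3258.500.
dQ/dP = −25.
ε = (dQ/dP)(P/Q) = (-25)(52.9/3258.500).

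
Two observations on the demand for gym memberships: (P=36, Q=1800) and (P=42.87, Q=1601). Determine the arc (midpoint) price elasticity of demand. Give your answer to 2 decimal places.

ΔQ = 1601 − 1800 = -199; ΔP = 42.87 − 36 = 6.87.
Midpoints: P̄ = 39.44, Q̄ = 1700.5.
ε = (ΔQ/ΔP)(P̄/Q̄) = (-199/6.87)(39.44/1700.5).

-0.67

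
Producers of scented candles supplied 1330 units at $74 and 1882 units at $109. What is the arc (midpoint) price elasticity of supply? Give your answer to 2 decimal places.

0.90

ΔQ = 1882 − 1330 = 552; ΔP = 109 − 74 = 35.
Midpoints: P̄ = 91.50, Q̄ = 1606.0.
ε_s = (ΔQ/ΔP)(P̄/Q̄) = (552/35)(91.50/1606.0).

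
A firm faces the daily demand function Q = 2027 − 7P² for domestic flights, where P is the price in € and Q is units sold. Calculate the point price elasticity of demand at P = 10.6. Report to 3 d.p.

-1.268

At P = 10.6, Q = 1240.480.
dQ/dP = −14P = -148.400.
ε = (dQ/dP)(P/Q) = (-148.400)(10.6/1240.480).
|ε| > 1, so demand is elastic at this price.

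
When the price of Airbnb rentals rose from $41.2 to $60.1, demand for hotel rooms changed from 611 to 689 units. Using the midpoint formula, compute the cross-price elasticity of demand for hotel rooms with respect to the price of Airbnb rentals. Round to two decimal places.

ΔQ_x = 689 − 611 = 78; ΔP_y = 60.1 − 41.2 = 18.9.
Midpoints: P̄_y = 50.65, Q̄_x = 650.0.
ε_xy = (ΔQ_x/ΔP_y)(P̄_y/Q̄_x) = (78/18.9)(50.65/650.0).
ε_xy > 0, so the goods are substitutes.

0.32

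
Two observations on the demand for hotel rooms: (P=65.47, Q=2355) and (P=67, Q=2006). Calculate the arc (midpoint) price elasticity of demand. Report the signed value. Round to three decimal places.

ΔQ = 2006 − 2355 = -349; ΔP = 67 − 65.47 = 1.53.
Midpoints: P̄ = 66.23, Q̄ = 2180.5.
ε = (ΔQ/ΔP)(P̄/Q̄) = (-349/1.53)(66.23/2180.5).

-6.929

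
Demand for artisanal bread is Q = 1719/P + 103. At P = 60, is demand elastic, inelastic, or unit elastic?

inelastic

Q = 131.650, dQ/dP = -0.477.
ε = (dQ/dP)(P/Q) ≈ -0.218.
|ε| = 0.22 < 1.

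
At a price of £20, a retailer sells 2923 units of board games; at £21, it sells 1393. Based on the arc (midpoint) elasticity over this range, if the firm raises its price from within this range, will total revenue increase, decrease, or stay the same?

decrease

Arc ε = (-1530/1)(20.50/2158.0) ≈ -14.534.
|ε| = 14.53 > 1, so demand is elastic. A price rise therefore reduces total revenue.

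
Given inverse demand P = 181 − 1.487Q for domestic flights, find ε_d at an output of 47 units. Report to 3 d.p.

At Q = 47, P = 181 − 1.487(47) = 111.11.
dP/dQ = −1.487, so dQ/dP = 1/(−1.487) = -0.672.
ε = (dQ/dP)(P/Q) = (-0.672)(111.11/47).

-1.590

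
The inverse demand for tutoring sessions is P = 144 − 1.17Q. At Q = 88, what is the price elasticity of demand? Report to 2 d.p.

At Q = 88, P = 144 − 1.17(88) = 41.04.
dP/dQ = −1.17, so dQ/dP = 1/(−1.17) = -0.855.
ε = (dQ/dP)(P/Q) = (-0.855)(41.04/88).

-0.40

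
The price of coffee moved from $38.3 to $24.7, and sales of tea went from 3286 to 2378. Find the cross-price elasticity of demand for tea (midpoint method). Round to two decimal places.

ΔQ_x = 2378 − 3286 = -908; ΔP_y = 24.7 − 38.3 = -13.6.
Midpoints: P̄_y = 31.50, Q̄_x = 2832.0.
ε_xy = (ΔQ_x/ΔP_y)(P̄_y/Q̄_x) = (-908/-13.6)(31.50/2832.0).
ε_xy > 0, so the goods are substitutes.

0.74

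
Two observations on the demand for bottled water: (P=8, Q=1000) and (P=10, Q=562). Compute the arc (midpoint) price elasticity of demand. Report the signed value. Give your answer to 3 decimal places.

ΔQ = 562 − 1000 = -438; ΔP = 10 − 8 = 2.
Midpoints: P̄ = 9.00, Q̄ = 781.0.
ε = (ΔQ/ΔP)(P̄/Q̄) = (-438/2)(9.00/781.0).

-2.524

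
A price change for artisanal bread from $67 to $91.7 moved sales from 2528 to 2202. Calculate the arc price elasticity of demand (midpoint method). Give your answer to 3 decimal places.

-0.443

ΔQ = 2202 − 2528 = -326; ΔP = 91.7 − 67 = 24.7.
Midpoints: P̄ = 79.35, Q̄ = 2365.0.
ε = (ΔQ/ΔP)(P̄/Q̄) = (-326/24.7)(79.35/2365.0).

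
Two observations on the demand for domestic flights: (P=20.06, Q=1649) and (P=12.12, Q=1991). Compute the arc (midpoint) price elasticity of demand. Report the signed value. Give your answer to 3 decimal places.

ΔQ = 1991 − 1649 = 342; ΔP = 12.12 − 20.06 = -7.94.
Midpoints: P̄ = 16.09, Q̄ = 1820.0.
ε = (ΔQ/ΔP)(P̄/Q̄) = (342/-7.94)(16.09/1820.0).

-0.381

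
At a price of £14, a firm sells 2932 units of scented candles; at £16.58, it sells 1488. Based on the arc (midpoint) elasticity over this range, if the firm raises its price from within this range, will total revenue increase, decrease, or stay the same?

decrease

Arc ε = (-1444/2.58)(15.29/2210.0) ≈ -3.872.
|ε| = 3.87 > 1, so demand is elastic. A price rise therefore reduces total revenue.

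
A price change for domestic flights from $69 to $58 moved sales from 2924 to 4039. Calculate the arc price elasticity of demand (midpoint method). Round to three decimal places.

ΔQ = 4039 − 2924 = 1115; ΔP = 58 − 69 = -11.
Midpoints: P̄ = 63.50, Q̄ = 3481.5.
ε = (ΔQ/ΔP)(P̄/Q̄) = (1115/-11)(63.50/3481.5).

-1.849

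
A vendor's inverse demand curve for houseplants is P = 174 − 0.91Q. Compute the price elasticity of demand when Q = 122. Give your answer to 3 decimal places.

At Q = 122, P = 174 − 0.91(122) = 62.98.
dP/dQ = −0.91, so dQ/dP = 1/(−0.91) = -1.099.
ε = (dQ/dP)(P/Q) = (-1.099)(62.98/122).

-0.567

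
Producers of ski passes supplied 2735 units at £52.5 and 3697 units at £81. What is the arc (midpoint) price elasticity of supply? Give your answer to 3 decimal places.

0.701

ΔQ = 3697 − 2735 = 962; ΔP = 81 − 52.5 = 28.5.
Midpoints: P̄ = 66.75, Q̄ = 3216.0.
ε_s = (ΔQ/ΔP)(P̄/Q̄) = (962/28.5)(66.75/3216.0).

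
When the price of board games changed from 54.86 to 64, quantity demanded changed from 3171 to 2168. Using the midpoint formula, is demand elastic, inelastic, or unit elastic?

elastic

Arc ε ≈ -2.443.
|ε| = 2.44 > 1.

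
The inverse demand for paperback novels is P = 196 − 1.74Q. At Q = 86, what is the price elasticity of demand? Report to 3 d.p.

-0.310

At Q = 86, P = 196 − 1.74(86) = 46.36.
dP/dQ = −1.74, so dQ/dP = 1/(−1.74) = -0.575.
ε = (dQ/dP)(P/Q) = (-0.575)(46.36/86).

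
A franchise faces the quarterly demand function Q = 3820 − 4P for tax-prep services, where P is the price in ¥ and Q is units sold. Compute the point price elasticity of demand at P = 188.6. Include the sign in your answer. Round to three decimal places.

-0.246

At P = 188.6, Q = 3065.600.
dQ/dP = −4.
ε = (dQ/dP)(P/Q) = (-4)(188.6/3065.600).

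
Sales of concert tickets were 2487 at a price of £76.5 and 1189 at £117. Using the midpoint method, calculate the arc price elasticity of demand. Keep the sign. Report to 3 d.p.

-1.687

ΔQ = 1189 − 2487 = -1298; ΔP = 117 − 76.5 = 40.5.
Midpoints: P̄ = 96.75, Q̄ = 1838.0.
ε = (ΔQ/ΔP)(P̄/Q̄) = (-1298/40.5)(96.75/1838.0).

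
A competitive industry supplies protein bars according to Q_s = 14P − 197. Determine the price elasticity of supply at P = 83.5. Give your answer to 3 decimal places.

At P = 83.5, Q_s = 972.
dQ_s/dP = 14.
ε_s = (dQ_s/dP)(P/Q_s) = (14)(83.5/972).

1.203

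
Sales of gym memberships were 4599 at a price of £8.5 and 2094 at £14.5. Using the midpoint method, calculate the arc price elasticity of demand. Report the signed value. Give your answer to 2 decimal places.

-1.43

ΔQ = 2094 − 4599 = -2505; ΔP = 14.5 − 8.5 = 6.
Midpoints: P̄ = 11.50, Q̄ = 3346.5.
ε = (ΔQ/ΔP)(P̄/Q̄) = (-2505/6)(11.50/3346.5).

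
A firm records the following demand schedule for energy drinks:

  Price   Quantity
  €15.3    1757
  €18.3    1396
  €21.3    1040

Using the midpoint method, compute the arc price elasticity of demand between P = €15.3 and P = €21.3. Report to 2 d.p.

At P = 15.3, Q = 1757; at P = 21.3, Q = 1040.
ΔQ = -717, ΔP = 6.0. Midpoints: P̄ = 18.30, Q̄ = 1398.5.
ε = (ΔQ/ΔP)(P̄/Q̄) = (-717/6.0)(18.30/1398.5).

-1.56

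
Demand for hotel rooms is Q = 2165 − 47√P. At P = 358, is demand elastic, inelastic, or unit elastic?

inelastic

Q = 1275.718, dQ/dP = -1.242.
ε = (dQ/dP)(P/Q) ≈ -0.349.
|ε| = 0.35 < 1.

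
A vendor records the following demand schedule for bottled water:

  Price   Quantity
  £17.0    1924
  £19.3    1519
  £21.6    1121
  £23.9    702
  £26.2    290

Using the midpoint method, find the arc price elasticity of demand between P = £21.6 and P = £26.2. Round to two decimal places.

At P = 21.6, Q = 1121; at P = 26.2, Q = 290.
ΔQ = -831, ΔP = 4.6. Midpoints: P̄ = 23.90, Q̄ = 705.5.
ε = (ΔQ/ΔP)(P̄/Q̄) = (-831/4.6)(23.90/705.5).

-6.12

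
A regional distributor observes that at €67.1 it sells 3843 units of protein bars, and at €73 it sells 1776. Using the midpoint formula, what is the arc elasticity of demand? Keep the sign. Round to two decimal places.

-8.74

ΔQ = 1776 − 3843 = -2067; ΔP = 73 − 67.1 = 5.9.
Midpoints: P̄ = 70.05, Q̄ = 2809.5.
ε = (ΔQ/ΔP)(P̄/Q̄) = (-2067/5.9)(70.05/2809.5).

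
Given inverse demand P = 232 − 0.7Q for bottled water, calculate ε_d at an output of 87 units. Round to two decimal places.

-2.81

At Q = 87, P = 232 − 0.7(87) = 171.10.
dP/dQ = −0.7, so dQ/dP = 1/(−0.7) = -1.429.
ε = (dQ/dP)(P/Q) = (-1.429)(171.10/87).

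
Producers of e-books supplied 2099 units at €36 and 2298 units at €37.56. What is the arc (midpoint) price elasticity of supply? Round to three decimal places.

ΔQ = 2298 − 2099 = 199; ΔP = 37.56 − 36 = 1.56.
Midpoints: P̄ = 36.78, Q̄ = 2198.5.
ε_s = (ΔQ/ΔP)(P̄/Q̄) = (199/1.56)(36.78/2198.5).

2.134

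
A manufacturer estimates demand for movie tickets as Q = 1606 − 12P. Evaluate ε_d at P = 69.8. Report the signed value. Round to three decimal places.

At P = 69.8, Q = 768.400.
dQ/dP = −12.
ε = (dQ/dP)(P/Q) = (-12)(69.8/768.400).
|ε| > 1, so demand is elastic at this price.

-1.090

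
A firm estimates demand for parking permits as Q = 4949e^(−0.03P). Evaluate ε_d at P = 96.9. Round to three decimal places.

-2.907

At P = 96.9, Q = 270.410.
dQ/dP = −0.03·4949e^(−0.03P) = −0.03Q = -8.112.
ε = (dQ/dP)(P/Q) = (-8.112)(96.9/270.410).
|ε| > 1, so demand is elastic at this price.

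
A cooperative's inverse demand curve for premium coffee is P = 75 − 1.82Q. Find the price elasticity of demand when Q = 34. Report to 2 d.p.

-0.21

At Q = 34, P = 75 − 1.82(34) = 13.12.
dP/dQ = −1.82, so dQ/dP = 1/(−1.82) = -0.549.
ε = (dQ/dP)(P/Q) = (-0.549)(13.12/34).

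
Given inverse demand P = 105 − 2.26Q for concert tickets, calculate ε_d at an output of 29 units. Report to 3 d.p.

At Q = 29, P = 105 − 2.26(29) = 39.46.
dP/dQ = −2.26, so dQ/dP = 1/(−2.26) = -0.442.
ε = (dQ/dP)(P/Q) = (-0.442)(39.46/29).

-0.602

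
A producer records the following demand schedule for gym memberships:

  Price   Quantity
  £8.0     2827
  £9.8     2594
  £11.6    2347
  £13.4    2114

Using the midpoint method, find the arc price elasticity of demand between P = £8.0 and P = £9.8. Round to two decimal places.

-0.43

At P = 8.0, Q = 2827; at P = 9.8, Q = 2594.
ΔQ = -233, ΔP = 1.8. Midpoints: P̄ = 8.90, Q̄ = 2710.5.
ε = (ΔQ/ΔP)(P̄/Q̄) = (-233/1.8)(8.90/2710.5).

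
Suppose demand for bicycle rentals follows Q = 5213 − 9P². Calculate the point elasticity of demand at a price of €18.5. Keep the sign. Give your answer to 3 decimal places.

-2.889

At P = 18.5, Q = 2132.750.
dQ/dP = −18P = -333.
ε = (dQ/dP)(P/Q) = (-333)(18.5/2132.750).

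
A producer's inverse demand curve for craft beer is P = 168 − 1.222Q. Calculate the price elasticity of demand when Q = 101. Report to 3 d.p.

At Q = 101, P = 168 − 1.222(101) = 44.58.
dP/dQ = −1.222, so dQ/dP = 1/(−1.222) = -0.818.
ε = (dQ/dP)(P/Q) = (-0.818)(44.58/101).

-0.361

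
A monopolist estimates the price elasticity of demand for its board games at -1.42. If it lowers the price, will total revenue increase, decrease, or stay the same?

|ε| = 1.42 > 1, so demand is elastic. A price cut therefore raises total revenue.

increase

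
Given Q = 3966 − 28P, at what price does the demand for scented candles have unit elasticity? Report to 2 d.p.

70.82

For linear demand Q = a − bP, ε = −bP/(a − bP). |ε| = 1 when bP = a − bP, i.e. P = a/(2b).
P = 3966/(2·28) = 3966/56 = 70.8214.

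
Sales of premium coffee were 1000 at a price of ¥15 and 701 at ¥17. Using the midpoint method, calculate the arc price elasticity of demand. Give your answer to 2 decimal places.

-2.81

ΔQ = 701 − 1000 = -299; ΔP = 17 − 15 = 2.
Midpoints: P̄ = 16.00, Q̄ = 850.5.
ε = (ΔQ/ΔP)(P̄/Q̄) = (-299/2)(16.00/850.5).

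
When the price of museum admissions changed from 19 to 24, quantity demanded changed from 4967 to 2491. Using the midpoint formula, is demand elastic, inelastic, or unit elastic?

elastic

Arc ε ≈ -2.855.
|ε| = 2.86 > 1.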